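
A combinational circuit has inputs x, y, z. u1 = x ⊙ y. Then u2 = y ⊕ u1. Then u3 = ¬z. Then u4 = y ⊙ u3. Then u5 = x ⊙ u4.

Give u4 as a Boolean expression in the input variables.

u3 = ¬z
u4 = y ⊙ u3 = y ⊙ ¬z

y ⊙ ¬z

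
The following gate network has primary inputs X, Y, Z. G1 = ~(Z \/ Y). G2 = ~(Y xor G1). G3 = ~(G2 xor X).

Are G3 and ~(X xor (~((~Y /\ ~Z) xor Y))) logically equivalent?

Yes

G1 = ~(Z \/ Y)
G2 = ~(Y xor G1) = ~(Y xor (~(Z \/ Y)))
G3 = ~(G2 xor X) = ~((~(Y xor (~(Z \/ Y)))) xor X)
At X=0, Y=0, Z=1: circuit gives 0, formula gives 0.
At X=0, Y=0, Z=0: circuit gives 1, formula gives 1.
Agrees on all 8 inputs.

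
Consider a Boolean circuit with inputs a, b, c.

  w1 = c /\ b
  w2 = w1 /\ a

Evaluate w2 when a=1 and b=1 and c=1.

w1 = 1 /\ 1 = 1
w2 = 1 /\ 1 = 1

1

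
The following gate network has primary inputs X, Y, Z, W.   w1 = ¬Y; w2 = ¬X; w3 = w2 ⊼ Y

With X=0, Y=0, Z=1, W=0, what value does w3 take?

1

w2 = ¬0 = 1
w3 = 1 ⊼ 0 = 1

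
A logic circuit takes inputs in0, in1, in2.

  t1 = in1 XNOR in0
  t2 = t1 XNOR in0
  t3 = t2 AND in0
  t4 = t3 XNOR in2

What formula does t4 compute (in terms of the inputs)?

(((in1 XNOR in0) XNOR in0) AND in0) XNOR in2

t1 = in1 XNOR in0
t2 = t1 XNOR in0 = (in1 XNOR in0) XNOR in0
t3 = t2 AND in0 = ((in1 XNOR in0) XNOR in0) AND in0
t4 = t3 XNOR in2 = (((in1 XNOR in0) XNOR in0) AND in0) XNOR in2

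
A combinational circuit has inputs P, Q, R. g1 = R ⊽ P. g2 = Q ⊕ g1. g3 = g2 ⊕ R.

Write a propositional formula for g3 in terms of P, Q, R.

g1 = R ⊽ P
g2 = Q ⊕ g1 = Q ⊕ (R ⊽ P)
g3 = g2 ⊕ R = (Q ⊕ (R ⊽ P)) ⊕ R

(Q ⊕ (R ⊽ P)) ⊕ R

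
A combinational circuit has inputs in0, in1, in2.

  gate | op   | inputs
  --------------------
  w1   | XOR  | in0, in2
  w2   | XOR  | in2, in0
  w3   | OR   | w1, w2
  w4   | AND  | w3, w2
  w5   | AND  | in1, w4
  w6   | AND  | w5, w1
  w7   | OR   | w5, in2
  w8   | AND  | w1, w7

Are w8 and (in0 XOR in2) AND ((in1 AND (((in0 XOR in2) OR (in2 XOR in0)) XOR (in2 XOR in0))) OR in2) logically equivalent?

w1 = in0 XOR in2
w2 = in2 XOR in0
w3 = w1 OR w2 = (in0 XOR in2) OR (in2 XOR in0)
w4 = w3 AND w2 = ((in0 XOR in2) OR (in2 XOR in0)) AND (in2 XOR in0)
w5 = in1 AND w4 = in1 AND (((in0 XOR in2) OR (in2 XOR in0)) AND (in2 XOR in0))
w7 = w5 OR in2 = (in1 AND (((in0 XOR in2) OR (in2 XOR in0)) AND (in2 XOR in0))) OR in2
w8 = w1 AND w7 = (in0 XOR in2) AND ((in1 AND (((in0 XOR in2) OR (in2 XOR in0)) AND (in2 XOR in0))) OR in2)
At in0=1, in1=1, in2=0: circuit gives 1, formula gives 0.

No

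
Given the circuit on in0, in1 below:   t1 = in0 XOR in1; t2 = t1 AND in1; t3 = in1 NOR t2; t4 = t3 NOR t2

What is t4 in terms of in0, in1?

(in1 NOR ((in0 XOR in1) AND in1)) NOR ((in0 XOR in1) AND in1)

t1 = in0 XOR in1
t2 = t1 AND in1 = (in0 XOR in1) AND in1
t3 = in1 NOR t2 = in1 NOR ((in0 XOR in1) AND in1)
t4 = t3 NOR t2 = (in1 NOR ((in0 XOR in1) AND in1)) NOR ((in0 XOR in1) AND in1)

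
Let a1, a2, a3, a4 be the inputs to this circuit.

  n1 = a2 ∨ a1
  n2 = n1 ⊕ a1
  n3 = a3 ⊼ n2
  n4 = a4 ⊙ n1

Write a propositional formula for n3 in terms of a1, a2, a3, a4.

a3 ⊼ ((a2 ∨ a1) ⊕ a1)

n1 = a2 ∨ a1
n2 = n1 ⊕ a1 = (a2 ∨ a1) ⊕ a1
n3 = a3 ⊼ n2 = a3 ⊼ ((a2 ∨ a1) ⊕ a1)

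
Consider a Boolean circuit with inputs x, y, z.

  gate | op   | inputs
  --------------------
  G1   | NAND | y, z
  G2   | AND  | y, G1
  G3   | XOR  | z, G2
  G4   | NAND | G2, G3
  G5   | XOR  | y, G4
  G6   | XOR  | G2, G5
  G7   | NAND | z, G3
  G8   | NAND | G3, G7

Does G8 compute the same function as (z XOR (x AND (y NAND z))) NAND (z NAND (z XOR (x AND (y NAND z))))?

G1 = y NAND z
G2 = y AND G1 = y AND (y NAND z)
G3 = z XOR G2 = z XOR (y AND (y NAND z))
G7 = z NAND G3 = z NAND (z XOR (y AND (y NAND z)))
G8 = G3 NAND G7 = (z XOR (y AND (y NAND z))) NAND (z NAND (z XOR (y AND (y NAND z))))
At x=0, y=1, z=0: circuit gives 0, formula gives 1.

No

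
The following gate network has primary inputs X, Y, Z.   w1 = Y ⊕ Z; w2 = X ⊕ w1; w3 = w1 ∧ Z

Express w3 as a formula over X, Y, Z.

w1 = Y ⊕ Z
w3 = w1 ∧ Z = (Y ⊕ Z) ∧ Z

(Y ⊕ Z) ∧ Z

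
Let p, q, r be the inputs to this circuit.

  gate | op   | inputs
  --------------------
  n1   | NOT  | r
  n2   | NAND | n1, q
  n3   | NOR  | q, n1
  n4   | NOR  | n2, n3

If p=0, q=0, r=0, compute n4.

0

n1 = NOT 0 = 1
n2 = 1 NAND 0 = 1
n3 = 0 NOR 1 = 0
n4 = 1 NOR 0 = 0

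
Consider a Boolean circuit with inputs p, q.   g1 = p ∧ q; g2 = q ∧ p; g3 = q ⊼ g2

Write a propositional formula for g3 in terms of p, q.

g2 = q ∧ p
g3 = q ⊼ g2 = q ⊼ (q ∧ p)

q ⊼ (q ∧ p)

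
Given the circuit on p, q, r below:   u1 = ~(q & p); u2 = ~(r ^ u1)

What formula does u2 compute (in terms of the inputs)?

u1 = ~(q & p)
u2 = ~(r ^ u1) = ~(r ^ (~(q & p)))

~(r ^ (~(q & p)))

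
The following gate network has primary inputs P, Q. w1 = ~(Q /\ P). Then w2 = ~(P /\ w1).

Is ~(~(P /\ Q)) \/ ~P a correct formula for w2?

Yes

w1 = ~(Q /\ P)
w2 = ~(P /\ w1) = ~(P /\ (~(Q /\ P)))
At P=1, Q=0: circuit gives 0, formula gives 0.
At P=0, Q=0: circuit gives 1, formula gives 1.
Agrees on all 4 inputs.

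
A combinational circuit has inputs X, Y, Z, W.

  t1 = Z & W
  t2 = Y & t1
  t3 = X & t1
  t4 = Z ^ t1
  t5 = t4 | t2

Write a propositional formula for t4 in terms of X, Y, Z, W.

t1 = Z & W
t4 = Z ^ t1 = Z ^ (Z & W)

Z ^ (Z & W)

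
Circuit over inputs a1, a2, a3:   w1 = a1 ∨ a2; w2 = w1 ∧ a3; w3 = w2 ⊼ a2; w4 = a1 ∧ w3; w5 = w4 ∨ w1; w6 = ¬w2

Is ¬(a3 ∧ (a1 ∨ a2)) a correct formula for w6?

Yes

w1 = a1 ∨ a2
w2 = w1 ∧ a3 = (a1 ∨ a2) ∧ a3
w6 = ¬w2 = ¬((a1 ∨ a2) ∧ a3)
At a1=0, a2=1, a3=1: circuit gives 0, formula gives 0.
At a1=0, a2=0, a3=0: circuit gives 1, formula gives 1.
Agrees on all 8 inputs.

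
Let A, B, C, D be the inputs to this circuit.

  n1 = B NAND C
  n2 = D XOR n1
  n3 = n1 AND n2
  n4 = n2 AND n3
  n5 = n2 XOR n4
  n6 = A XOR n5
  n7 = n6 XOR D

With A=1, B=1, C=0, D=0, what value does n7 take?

n1 = 1 NAND 0 = 1
n2 = 0 XOR 1 = 1
n3 = 1 AND 1 = 1
n4 = 1 AND 1 = 1
n5 = 1 XOR 1 = 0
n6 = 1 XOR 0 = 1
n7 = 1 XOR 0 = 1

1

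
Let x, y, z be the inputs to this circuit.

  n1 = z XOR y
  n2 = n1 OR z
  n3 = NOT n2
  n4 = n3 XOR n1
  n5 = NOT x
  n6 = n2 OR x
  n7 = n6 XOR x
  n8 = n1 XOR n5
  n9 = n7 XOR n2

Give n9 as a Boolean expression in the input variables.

n1 = z XOR y
n2 = n1 OR z = (z XOR y) OR z
n6 = n2 OR x = ((z XOR y) OR z) OR x
n7 = n6 XOR x = (((z XOR y) OR z) OR x) XOR x
n9 = n7 XOR n2 = ((((z XOR y) OR z) OR x) XOR x) XOR ((z XOR y) OR z)

((((z XOR y) OR z) OR x) XOR x) XOR ((z XOR y) OR z)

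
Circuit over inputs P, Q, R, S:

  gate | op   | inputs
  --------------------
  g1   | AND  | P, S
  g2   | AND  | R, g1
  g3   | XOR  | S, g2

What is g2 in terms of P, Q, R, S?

g1 = P AND S
g2 = R AND g1 = R AND (P AND S)

R AND (P AND S)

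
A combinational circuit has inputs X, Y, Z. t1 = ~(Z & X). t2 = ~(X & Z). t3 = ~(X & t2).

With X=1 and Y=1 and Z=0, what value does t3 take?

t2 = ~(1 & 0) = 1
t3 = ~(1 & 1) = 0

0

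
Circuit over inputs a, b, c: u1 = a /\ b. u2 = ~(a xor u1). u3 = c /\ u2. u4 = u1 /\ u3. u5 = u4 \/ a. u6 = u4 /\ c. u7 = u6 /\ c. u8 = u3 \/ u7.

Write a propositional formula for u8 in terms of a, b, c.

u1 = a /\ b
u2 = ~(a xor u1) = ~(a xor (a /\ b))
u3 = c /\ u2 = c /\ (~(a xor (a /\ b)))
u4 = u1 /\ u3 = (a /\ b) /\ (c /\ (~(a xor (a /\ b))))
u6 = u4 /\ c = ((a /\ b) /\ (c /\ (~(a xor (a /\ b))))) /\ c
u7 = u6 /\ c = (((a /\ b) /\ (c /\ (~(a xor (a /\ b))))) /\ c) /\ c
u8 = u3 \/ u7 = (c /\ (~(a xor (a /\ b)))) \/ ((((a /\ b) /\ (c /\ (~(a xor (a /\ b))))) /\ c) /\ c)

(c /\ (~(a xor (a /\ b)))) \/ ((((a /\ b) /\ (c /\ (~(a xor (a /\ b))))) /\ c) /\ c)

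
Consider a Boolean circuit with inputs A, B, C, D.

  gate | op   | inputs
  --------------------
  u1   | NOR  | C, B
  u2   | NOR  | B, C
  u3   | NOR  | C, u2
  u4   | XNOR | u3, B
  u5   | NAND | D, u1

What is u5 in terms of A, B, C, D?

u1 = C NOR B
u5 = D NAND u1 = D NAND (C NOR B)

D NAND (C NOR B)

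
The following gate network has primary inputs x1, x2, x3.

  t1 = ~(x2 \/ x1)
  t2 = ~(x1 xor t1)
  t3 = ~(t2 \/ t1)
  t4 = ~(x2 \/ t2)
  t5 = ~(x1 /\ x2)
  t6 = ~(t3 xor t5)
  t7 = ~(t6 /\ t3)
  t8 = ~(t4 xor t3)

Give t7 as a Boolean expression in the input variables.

~((~((~((~(x1 xor (~(x2 \/ x1)))) \/ (~(x2 \/ x1)))) xor (~(x1 /\ x2)))) /\ (~((~(x1 xor (~(x2 \/ x1)))) \/ (~(x2 \/ x1)))))

t1 = ~(x2 \/ x1)
t2 = ~(x1 xor t1) = ~(x1 xor (~(x2 \/ x1)))
t3 = ~(t2 \/ t1) = ~((~(x1 xor (~(x2 \/ x1)))) \/ (~(x2 \/ x1)))
t5 = ~(x1 /\ x2)
t6 = ~(t3 xor t5) = ~((~((~(x1 xor (~(x2 \/ x1)))) \/ (~(x2 \/ x1)))) xor (~(x1 /\ x2)))
t7 = ~(t6 /\ t3) = ~((~((~((~(x1 xor (~(x2 \/ x1)))) \/ (~(x2 \/ x1)))) xor (~(x1 /\ x2)))) /\ (~((~(x1 xor (~(x2 \/ x1)))) \/ (~(x2 \/ x1)))))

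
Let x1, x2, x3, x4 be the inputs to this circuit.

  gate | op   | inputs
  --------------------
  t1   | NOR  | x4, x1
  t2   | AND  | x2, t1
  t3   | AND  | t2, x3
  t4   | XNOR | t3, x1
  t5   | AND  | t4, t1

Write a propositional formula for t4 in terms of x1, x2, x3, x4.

((x2 AND (x4 NOR x1)) AND x3) XNOR x1

t1 = x4 NOR x1
t2 = x2 AND t1 = x2 AND (x4 NOR x1)
t3 = t2 AND x3 = (x2 AND (x4 NOR x1)) AND x3
t4 = t3 XNOR x1 = ((x2 AND (x4 NOR x1)) AND x3) XNOR x1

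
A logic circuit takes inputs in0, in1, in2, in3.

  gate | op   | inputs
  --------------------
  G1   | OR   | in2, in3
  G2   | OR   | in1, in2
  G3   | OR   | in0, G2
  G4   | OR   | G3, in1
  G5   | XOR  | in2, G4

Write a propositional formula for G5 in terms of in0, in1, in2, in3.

in2 XOR ((in0 OR (in1 OR in2)) OR in1)

G2 = in1 OR in2
G3 = in0 OR G2 = in0 OR (in1 OR in2)
G4 = G3 OR in1 = (in0 OR (in1 OR in2)) OR in1
G5 = in2 XOR G4 = in2 XOR ((in0 OR (in1 OR in2)) OR in1)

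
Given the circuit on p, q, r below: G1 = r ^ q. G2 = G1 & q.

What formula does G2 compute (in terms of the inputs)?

(r ^ q) & q

G1 = r ^ q
G2 = G1 & q = (r ^ q) & q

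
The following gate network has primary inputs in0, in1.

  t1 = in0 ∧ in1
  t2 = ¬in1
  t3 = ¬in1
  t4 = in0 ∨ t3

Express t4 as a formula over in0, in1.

t3 = ¬in1
t4 = in0 ∨ t3 = in0 ∨ ¬in1

in0 ∨ ¬in1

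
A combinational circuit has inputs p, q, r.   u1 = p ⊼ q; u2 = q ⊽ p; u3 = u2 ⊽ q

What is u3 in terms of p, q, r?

(q ⊽ p) ⊽ q

u2 = q ⊽ p
u3 = u2 ⊽ q = (q ⊽ p) ⊽ q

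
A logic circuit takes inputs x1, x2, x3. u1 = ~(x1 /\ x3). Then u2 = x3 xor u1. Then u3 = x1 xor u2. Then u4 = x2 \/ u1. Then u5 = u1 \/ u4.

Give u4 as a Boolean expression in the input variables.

u1 = ~(x1 /\ x3)
u4 = x2 \/ u1 = x2 \/ (~(x1 /\ x3))

x2 \/ (~(x1 /\ x3))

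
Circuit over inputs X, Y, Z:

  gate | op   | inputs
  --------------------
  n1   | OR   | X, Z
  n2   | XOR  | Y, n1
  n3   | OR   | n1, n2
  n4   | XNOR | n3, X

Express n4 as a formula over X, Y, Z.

((X OR Z) OR (Y XOR (X OR Z))) XNOR X

n1 = X OR Z
n2 = Y XOR n1 = Y XOR (X OR Z)
n3 = n1 OR n2 = (X OR Z) OR (Y XOR (X OR Z))
n4 = n3 XNOR X = ((X OR Z) OR (Y XOR (X OR Z))) XNOR X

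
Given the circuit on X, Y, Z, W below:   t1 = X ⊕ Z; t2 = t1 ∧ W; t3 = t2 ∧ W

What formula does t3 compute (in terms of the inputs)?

((X ⊕ Z) ∧ W) ∧ W

t1 = X ⊕ Z
t2 = t1 ∧ W = (X ⊕ Z) ∧ W
t3 = t2 ∧ W = ((X ⊕ Z) ∧ W) ∧ W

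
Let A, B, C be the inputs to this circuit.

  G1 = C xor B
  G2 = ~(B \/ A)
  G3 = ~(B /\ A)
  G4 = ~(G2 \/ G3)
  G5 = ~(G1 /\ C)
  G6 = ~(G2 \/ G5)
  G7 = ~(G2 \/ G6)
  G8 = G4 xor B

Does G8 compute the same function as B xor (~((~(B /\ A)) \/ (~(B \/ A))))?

Yes

G2 = ~(B \/ A)
G3 = ~(B /\ A)
G4 = ~(G2 \/ G3) = ~((~(B \/ A)) \/ (~(B /\ A)))
G8 = G4 xor B = (~((~(B \/ A)) \/ (~(B /\ A)))) xor B
At A=0, B=0, C=0: circuit gives 0, formula gives 0.
At A=0, B=1, C=0: circuit gives 1, formula gives 1.
Agrees on all 8 inputs.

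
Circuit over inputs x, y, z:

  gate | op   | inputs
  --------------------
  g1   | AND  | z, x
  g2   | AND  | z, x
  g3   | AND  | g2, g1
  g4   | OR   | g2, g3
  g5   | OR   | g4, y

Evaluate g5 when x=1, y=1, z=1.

g1 = 1 AND 1 = 1
g2 = 1 AND 1 = 1
g3 = 1 AND 1 = 1
g4 = 1 OR 1 = 1
g5 = 1 OR 1 = 1

1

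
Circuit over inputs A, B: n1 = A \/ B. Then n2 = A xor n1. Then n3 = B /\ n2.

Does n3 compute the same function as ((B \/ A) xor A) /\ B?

n1 = A \/ B
n2 = A xor n1 = A xor (A \/ B)
n3 = B /\ n2 = B /\ (A xor (A \/ B))
At A=0, B=0: circuit gives 0, formula gives 0.
At A=0, B=1: circuit gives 1, formula gives 1.
Agrees on all 4 inputs.

Yes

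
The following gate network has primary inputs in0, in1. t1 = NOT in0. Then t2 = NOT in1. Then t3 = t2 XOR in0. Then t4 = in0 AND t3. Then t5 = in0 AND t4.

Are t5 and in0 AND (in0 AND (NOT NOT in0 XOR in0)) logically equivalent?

t2 = NOT in1
t3 = t2 XOR in0 = NOT in1 XOR in0
t4 = in0 AND t3 = in0 AND (NOT in1 XOR in0)
t5 = in0 AND t4 = in0 AND (in0 AND (NOT in1 XOR in0))
At in0=1, in1=1: circuit gives 1, formula gives 0.

No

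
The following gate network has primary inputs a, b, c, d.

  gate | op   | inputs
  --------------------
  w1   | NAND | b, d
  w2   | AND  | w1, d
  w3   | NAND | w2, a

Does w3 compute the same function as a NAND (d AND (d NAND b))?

Yes

w1 = b NAND d
w2 = w1 AND d = (b NAND d) AND d
w3 = w2 NAND a = ((b NAND d) AND d) NAND a
At a=1, b=0, c=0, d=1: circuit gives 0, formula gives 0.
At a=0, b=0, c=0, d=0: circuit gives 1, formula gives 1.
Agrees on all 16 inputs.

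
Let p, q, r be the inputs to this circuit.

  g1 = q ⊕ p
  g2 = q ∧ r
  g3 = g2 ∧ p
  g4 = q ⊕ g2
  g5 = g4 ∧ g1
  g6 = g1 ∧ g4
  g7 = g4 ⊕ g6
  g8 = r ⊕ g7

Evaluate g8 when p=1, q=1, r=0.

g1 = 1 ⊕ 1 = 0
g2 = 1 ∧ 0 = 0
g4 = 1 ⊕ 0 = 1
g6 = 0 ∧ 1 = 0
g7 = 1 ⊕ 0 = 1
g8 = 0 ⊕ 1 = 1

1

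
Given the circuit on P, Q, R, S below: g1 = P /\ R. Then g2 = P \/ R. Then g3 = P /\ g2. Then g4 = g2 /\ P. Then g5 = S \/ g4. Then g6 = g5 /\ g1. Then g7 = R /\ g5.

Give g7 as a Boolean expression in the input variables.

R /\ (S \/ ((P \/ R) /\ P))

g2 = P \/ R
g4 = g2 /\ P = (P \/ R) /\ P
g5 = S \/ g4 = S \/ ((P \/ R) /\ P)
g7 = R /\ g5 = R /\ (S \/ ((P \/ R) /\ P))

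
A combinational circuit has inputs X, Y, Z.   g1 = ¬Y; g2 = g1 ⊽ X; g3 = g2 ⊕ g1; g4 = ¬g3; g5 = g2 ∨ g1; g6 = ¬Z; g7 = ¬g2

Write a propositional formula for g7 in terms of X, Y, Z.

¬(¬Y ⊽ X)

g1 = ¬Y
g2 = g1 ⊽ X = ¬Y ⊽ X
g7 = ¬g2 = ¬(¬Y ⊽ X)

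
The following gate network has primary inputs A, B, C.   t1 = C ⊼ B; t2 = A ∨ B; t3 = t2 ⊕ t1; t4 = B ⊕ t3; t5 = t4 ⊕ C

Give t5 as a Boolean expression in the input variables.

t1 = C ⊼ B
t2 = A ∨ B
t3 = t2 ⊕ t1 = (A ∨ B) ⊕ (C ⊼ B)
t4 = B ⊕ t3 = B ⊕ ((A ∨ B) ⊕ (C ⊼ B))
t5 = t4 ⊕ C = (B ⊕ ((A ∨ B) ⊕ (C ⊼ B))) ⊕ C

(B ⊕ ((A ∨ B) ⊕ (C ⊼ B))) ⊕ C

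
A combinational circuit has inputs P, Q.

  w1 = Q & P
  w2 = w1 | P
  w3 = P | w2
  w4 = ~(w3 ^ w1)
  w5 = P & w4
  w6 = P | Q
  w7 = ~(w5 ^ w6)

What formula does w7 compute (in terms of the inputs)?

w1 = Q & P
w2 = w1 | P = (Q & P) | P
w3 = P | w2 = P | ((Q & P) | P)
w4 = ~(w3 ^ w1) = ~((P | ((Q & P) | P)) ^ (Q & P))
w5 = P & w4 = P & (~((P | ((Q & P) | P)) ^ (Q & P)))
w6 = P | Q
w7 = ~(w5 ^ w6) = ~((P & (~((P | ((Q & P) | P)) ^ (Q & P)))) ^ (P | Q))

~((P & (~((P | ((Q & P) | P)) ^ (Q & P)))) ^ (P | Q))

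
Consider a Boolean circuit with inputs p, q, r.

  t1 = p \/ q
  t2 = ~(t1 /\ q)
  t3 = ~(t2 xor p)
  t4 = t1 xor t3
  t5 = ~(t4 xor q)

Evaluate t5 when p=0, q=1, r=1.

0

t1 = 0 \/ 1 = 1
t2 = ~(1 /\ 1) = 0
t3 = ~(0 xor 0) = 1
t4 = 1 xor 1 = 0
t5 = ~(0 xor 1) = 0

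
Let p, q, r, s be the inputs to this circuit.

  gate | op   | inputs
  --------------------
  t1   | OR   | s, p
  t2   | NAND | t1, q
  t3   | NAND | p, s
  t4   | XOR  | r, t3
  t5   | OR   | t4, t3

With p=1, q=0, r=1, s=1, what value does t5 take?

t3 = 1 NAND 1 = 0
t4 = 1 XOR 0 = 1
t5 = 1 OR 0 = 1

1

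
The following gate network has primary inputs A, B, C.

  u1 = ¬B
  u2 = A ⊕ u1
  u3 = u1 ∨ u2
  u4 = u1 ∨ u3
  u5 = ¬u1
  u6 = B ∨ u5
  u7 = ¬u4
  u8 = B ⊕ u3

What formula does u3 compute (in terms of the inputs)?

¬B ∨ (A ⊕ ¬B)

u1 = ¬B
u2 = A ⊕ u1 = A ⊕ ¬B
u3 = u1 ∨ u2 = ¬B ∨ (A ⊕ ¬B)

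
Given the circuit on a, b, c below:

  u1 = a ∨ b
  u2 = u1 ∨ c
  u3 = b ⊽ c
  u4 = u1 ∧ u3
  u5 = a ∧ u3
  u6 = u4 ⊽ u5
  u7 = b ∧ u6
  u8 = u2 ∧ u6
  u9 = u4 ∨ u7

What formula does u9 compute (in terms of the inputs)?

((a ∨ b) ∧ (b ⊽ c)) ∨ (b ∧ (((a ∨ b) ∧ (b ⊽ c)) ⊽ (a ∧ (b ⊽ c))))

u1 = a ∨ b
u3 = b ⊽ c
u4 = u1 ∧ u3 = (a ∨ b) ∧ (b ⊽ c)
u5 = a ∧ u3 = a ∧ (b ⊽ c)
u6 = u4 ⊽ u5 = ((a ∨ b) ∧ (b ⊽ c)) ⊽ (a ∧ (b ⊽ c))
u7 = b ∧ u6 = b ∧ (((a ∨ b) ∧ (b ⊽ c)) ⊽ (a ∧ (b ⊽ c)))
u9 = u4 ∨ u7 = ((a ∨ b) ∧ (b ⊽ c)) ∨ (b ∧ (((a ∨ b) ∧ (b ⊽ c)) ⊽ (a ∧ (b ⊽ c))))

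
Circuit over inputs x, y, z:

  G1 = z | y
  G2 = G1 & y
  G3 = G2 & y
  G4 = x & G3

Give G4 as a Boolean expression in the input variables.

G1 = z | y
G2 = G1 & y = (z | y) & y
G3 = G2 & y = ((z | y) & y) & y
G4 = x & G3 = x & (((z | y) & y) & y)

x & (((z | y) & y) & y)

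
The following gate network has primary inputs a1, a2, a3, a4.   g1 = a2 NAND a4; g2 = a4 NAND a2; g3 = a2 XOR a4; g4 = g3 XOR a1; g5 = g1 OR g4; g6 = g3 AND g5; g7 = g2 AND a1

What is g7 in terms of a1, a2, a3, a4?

(a4 NAND a2) AND a1

g2 = a4 NAND a2
g7 = g2 AND a1 = (a4 NAND a2) AND a1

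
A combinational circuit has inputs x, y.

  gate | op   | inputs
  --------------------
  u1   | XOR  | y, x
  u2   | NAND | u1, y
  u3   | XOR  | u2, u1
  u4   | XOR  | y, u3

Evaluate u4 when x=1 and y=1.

u1 = 1 XOR 1 = 0
u2 = 0 NAND 1 = 1
u3 = 1 XOR 0 = 1
u4 = 1 XOR 1 = 0

0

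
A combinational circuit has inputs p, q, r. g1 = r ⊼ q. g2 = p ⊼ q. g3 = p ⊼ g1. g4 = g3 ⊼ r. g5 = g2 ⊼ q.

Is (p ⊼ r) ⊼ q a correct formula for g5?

g2 = p ⊼ q
g5 = g2 ⊼ q = (p ⊼ q) ⊼ q
At p=1, q=1, r=0: circuit gives 1, formula gives 0.

No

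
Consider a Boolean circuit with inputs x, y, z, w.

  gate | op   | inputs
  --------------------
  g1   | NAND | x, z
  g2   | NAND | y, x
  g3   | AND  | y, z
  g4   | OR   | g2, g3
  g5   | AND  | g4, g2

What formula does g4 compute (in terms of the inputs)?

(y NAND x) OR (y AND z)

g2 = y NAND x
g3 = y AND z
g4 = g2 OR g3 = (y NAND x) OR (y AND z)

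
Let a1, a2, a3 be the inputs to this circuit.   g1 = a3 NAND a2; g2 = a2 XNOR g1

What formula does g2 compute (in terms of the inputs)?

a2 XNOR (a3 NAND a2)

g1 = a3 NAND a2
g2 = a2 XNOR g1 = a2 XNOR (a3 NAND a2)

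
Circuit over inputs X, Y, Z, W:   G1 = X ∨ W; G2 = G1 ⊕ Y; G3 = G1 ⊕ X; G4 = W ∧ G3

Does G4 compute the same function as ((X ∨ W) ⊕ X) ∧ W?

Yes

G1 = X ∨ W
G3 = G1 ⊕ X = (X ∨ W) ⊕ X
G4 = W ∧ G3 = W ∧ ((X ∨ W) ⊕ X)
At X=0, Y=0, Z=0, W=0: circuit gives 0, formula gives 0.
At X=0, Y=0, Z=0, W=1: circuit gives 1, formula gives 1.
Agrees on all 16 inputs.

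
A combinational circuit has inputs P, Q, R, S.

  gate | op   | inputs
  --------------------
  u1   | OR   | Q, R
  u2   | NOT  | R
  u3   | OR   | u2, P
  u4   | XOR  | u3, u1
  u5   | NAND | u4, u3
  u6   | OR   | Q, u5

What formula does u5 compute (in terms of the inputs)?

((NOT R OR P) XOR (Q OR R)) NAND (NOT R OR P)

u1 = Q OR R
u2 = NOT R
u3 = u2 OR P = NOT R OR P
u4 = u3 XOR u1 = (NOT R OR P) XOR (Q OR R)
u5 = u4 NAND u3 = ((NOT R OR P) XOR (Q OR R)) NAND (NOT R OR P)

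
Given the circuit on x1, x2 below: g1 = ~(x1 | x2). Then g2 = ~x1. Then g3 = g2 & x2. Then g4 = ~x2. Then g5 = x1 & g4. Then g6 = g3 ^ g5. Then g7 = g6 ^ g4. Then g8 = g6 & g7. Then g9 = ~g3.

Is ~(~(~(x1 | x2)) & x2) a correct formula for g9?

No

g2 = ~x1
g3 = g2 & x2 = ~x1 & x2
g9 = ~g3 = ~(~x1 & x2)
At x1=1, x2=1: circuit gives 1, formula gives 0.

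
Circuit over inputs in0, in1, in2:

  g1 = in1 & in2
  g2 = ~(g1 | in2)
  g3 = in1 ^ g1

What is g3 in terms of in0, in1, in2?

g1 = in1 & in2
g3 = in1 ^ g1 = in1 ^ (in1 & in2)

in1 ^ (in1 & in2)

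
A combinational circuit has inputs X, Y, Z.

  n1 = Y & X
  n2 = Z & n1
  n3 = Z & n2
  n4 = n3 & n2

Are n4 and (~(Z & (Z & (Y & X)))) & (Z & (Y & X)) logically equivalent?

No

n1 = Y & X
n2 = Z & n1 = Z & (Y & X)
n3 = Z & n2 = Z & (Z & (Y & X))
n4 = n3 & n2 = (Z & (Z & (Y & X))) & (Z & (Y & X))
At X=1, Y=1, Z=1: circuit gives 1, formula gives 0.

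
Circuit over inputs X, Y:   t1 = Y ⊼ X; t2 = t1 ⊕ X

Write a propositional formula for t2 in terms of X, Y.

t1 = Y ⊼ X
t2 = t1 ⊕ X = (Y ⊼ X) ⊕ X

(Y ⊼ X) ⊕ X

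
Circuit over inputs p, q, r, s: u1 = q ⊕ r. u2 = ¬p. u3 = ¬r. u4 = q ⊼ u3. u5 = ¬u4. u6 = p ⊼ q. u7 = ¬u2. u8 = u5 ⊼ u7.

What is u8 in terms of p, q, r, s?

u2 = ¬p
u3 = ¬r
u4 = q ⊼ u3 = q ⊼ ¬r
u5 = ¬u4 = ¬(q ⊼ ¬r)
u7 = ¬u2 = ¬¬p
u8 = u5 ⊼ u7 = ¬(q ⊼ ¬r) ⊼ ¬¬p

¬(q ⊼ ¬r) ⊼ ¬¬p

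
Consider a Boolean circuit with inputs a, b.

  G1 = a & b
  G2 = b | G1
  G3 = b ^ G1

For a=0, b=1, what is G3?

1

G1 = 0 & 1 = 0
G3 = 1 ^ 0 = 1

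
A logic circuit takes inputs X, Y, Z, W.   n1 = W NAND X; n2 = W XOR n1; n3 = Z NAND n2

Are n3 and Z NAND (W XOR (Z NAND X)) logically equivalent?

No

n1 = W NAND X
n2 = W XOR n1 = W XOR (W NAND X)
n3 = Z NAND n2 = Z NAND (W XOR (W NAND X))
At X=1, Y=0, Z=1, W=0: circuit gives 0, formula gives 1.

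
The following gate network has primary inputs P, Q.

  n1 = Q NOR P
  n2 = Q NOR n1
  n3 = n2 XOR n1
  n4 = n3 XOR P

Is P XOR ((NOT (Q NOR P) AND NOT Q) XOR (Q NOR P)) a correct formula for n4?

n1 = Q NOR P
n2 = Q NOR n1 = Q NOR (Q NOR P)
n3 = n2 XOR n1 = (Q NOR (Q NOR P)) XOR (Q NOR P)
n4 = n3 XOR P = ((Q NOR (Q NOR P)) XOR (Q NOR P)) XOR P
At P=0, Q=1: circuit gives 0, formula gives 0.
At P=0, Q=0: circuit gives 1, formula gives 1.
Agrees on all 4 inputs.

Yes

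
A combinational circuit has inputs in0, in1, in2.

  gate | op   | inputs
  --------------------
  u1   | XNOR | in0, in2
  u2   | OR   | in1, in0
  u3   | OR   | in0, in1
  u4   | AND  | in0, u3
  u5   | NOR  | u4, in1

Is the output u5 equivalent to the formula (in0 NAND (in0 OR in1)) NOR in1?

No

u3 = in0 OR in1
u4 = in0 AND u3 = in0 AND (in0 OR in1)
u5 = u4 NOR in1 = (in0 AND (in0 OR in1)) NOR in1
At in0=0, in1=0, in2=0: circuit gives 1, formula gives 0.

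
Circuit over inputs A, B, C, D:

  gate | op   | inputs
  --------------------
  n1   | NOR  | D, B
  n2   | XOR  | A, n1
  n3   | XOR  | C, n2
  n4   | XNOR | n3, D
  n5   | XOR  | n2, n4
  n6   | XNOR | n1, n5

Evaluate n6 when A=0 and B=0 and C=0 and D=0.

1

n1 = 0 NOR 0 = 1
n2 = 0 XOR 1 = 1
n3 = 0 XOR 1 = 1
n4 = 1 XNOR 0 = 0
n5 = 1 XOR 0 = 1
n6 = 1 XNOR 1 = 1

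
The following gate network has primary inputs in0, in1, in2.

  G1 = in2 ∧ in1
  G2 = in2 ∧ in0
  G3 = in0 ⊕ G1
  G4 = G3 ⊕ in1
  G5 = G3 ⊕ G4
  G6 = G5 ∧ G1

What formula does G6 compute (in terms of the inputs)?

((in0 ⊕ (in2 ∧ in1)) ⊕ ((in0 ⊕ (in2 ∧ in1)) ⊕ in1)) ∧ (in2 ∧ in1)

G1 = in2 ∧ in1
G3 = in0 ⊕ G1 = in0 ⊕ (in2 ∧ in1)
G4 = G3 ⊕ in1 = (in0 ⊕ (in2 ∧ in1)) ⊕ in1
G5 = G3 ⊕ G4 = (in0 ⊕ (in2 ∧ in1)) ⊕ ((in0 ⊕ (in2 ∧ in1)) ⊕ in1)
G6 = G5 ∧ G1 = ((in0 ⊕ (in2 ∧ in1)) ⊕ ((in0 ⊕ (in2 ∧ in1)) ⊕ in1)) ∧ (in2 ∧ in1)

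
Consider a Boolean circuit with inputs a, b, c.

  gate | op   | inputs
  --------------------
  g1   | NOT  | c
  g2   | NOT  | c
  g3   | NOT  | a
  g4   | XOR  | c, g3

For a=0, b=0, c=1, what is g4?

0

g3 = NOT 0 = 1
g4 = 1 XOR 1 = 0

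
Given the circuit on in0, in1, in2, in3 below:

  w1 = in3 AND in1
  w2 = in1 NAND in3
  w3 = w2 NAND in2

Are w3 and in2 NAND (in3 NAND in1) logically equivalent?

w2 = in1 NAND in3
w3 = w2 NAND in2 = (in1 NAND in3) NAND in2
At in0=0, in1=0, in2=1, in3=0: circuit gives 0, formula gives 0.
At in0=0, in1=0, in2=0, in3=0: circuit gives 1, formula gives 1.
Agrees on all 16 inputs.

Yes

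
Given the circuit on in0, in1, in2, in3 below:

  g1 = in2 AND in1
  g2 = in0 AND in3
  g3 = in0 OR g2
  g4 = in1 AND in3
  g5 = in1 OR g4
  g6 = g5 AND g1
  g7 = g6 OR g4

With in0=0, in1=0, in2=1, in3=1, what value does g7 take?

0

g1 = 1 AND 0 = 0
g4 = 0 AND 1 = 0
g5 = 0 OR 0 = 0
g6 = 0 AND 0 = 0
g7 = 0 OR 0 = 0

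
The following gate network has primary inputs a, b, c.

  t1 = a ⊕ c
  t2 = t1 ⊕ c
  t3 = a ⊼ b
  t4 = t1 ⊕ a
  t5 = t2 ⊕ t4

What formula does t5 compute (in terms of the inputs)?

((a ⊕ c) ⊕ c) ⊕ ((a ⊕ c) ⊕ a)

t1 = a ⊕ c
t2 = t1 ⊕ c = (a ⊕ c) ⊕ c
t4 = t1 ⊕ a = (a ⊕ c) ⊕ a
t5 = t2 ⊕ t4 = ((a ⊕ c) ⊕ c) ⊕ ((a ⊕ c) ⊕ a)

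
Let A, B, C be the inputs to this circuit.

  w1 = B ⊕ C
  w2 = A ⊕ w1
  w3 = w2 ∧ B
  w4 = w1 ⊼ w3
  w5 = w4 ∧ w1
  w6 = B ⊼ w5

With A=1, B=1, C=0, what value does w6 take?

w1 = 1 ⊕ 0 = 1
w2 = 1 ⊕ 1 = 0
w3 = 0 ∧ 1 = 0
w4 = 1 ⊼ 0 = 1
w5 = 1 ∧ 1 = 1
w6 = 1 ⊼ 1 = 0

0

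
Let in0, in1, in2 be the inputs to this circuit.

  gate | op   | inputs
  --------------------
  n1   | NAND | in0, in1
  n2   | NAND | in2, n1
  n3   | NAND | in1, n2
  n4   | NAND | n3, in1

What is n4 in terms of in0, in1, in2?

(in1 NAND (in2 NAND (in0 NAND in1))) NAND in1

n1 = in0 NAND in1
n2 = in2 NAND n1 = in2 NAND (in0 NAND in1)
n3 = in1 NAND n2 = in1 NAND (in2 NAND (in0 NAND in1))
n4 = n3 NAND in1 = (in1 NAND (in2 NAND (in0 NAND in1))) NAND in1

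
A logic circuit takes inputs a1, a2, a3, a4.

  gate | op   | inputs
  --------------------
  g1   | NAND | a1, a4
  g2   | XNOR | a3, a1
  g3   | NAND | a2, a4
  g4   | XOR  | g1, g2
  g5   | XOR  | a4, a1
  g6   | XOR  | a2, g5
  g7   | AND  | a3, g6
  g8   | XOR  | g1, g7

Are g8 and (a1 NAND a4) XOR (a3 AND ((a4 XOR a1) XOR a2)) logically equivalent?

Yes

g1 = a1 NAND a4
g5 = a4 XOR a1
g6 = a2 XOR g5 = a2 XOR (a4 XOR a1)
g7 = a3 AND g6 = a3 AND (a2 XOR (a4 XOR a1))
g8 = g1 XOR g7 = (a1 NAND a4) XOR (a3 AND (a2 XOR (a4 XOR a1)))
At a1=0, a2=0, a3=1, a4=1: circuit gives 0, formula gives 0.
At a1=0, a2=0, a3=0, a4=0: circuit gives 1, formula gives 1.
Agrees on all 16 inputs.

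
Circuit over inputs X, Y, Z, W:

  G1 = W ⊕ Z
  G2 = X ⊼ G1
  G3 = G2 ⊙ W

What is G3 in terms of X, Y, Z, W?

G1 = W ⊕ Z
G2 = X ⊼ G1 = X ⊼ (W ⊕ Z)
G3 = G2 ⊙ W = (X ⊼ (W ⊕ Z)) ⊙ W

(X ⊼ (W ⊕ Z)) ⊙ W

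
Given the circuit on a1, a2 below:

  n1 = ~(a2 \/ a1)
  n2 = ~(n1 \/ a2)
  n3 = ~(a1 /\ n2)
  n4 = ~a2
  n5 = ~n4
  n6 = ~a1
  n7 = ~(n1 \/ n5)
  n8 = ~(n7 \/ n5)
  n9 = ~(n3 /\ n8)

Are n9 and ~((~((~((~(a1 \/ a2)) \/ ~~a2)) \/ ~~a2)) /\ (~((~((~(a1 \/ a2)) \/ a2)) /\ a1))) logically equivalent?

Yes

n1 = ~(a2 \/ a1)
n2 = ~(n1 \/ a2) = ~((~(a2 \/ a1)) \/ a2)
n3 = ~(a1 /\ n2) = ~(a1 /\ (~((~(a2 \/ a1)) \/ a2)))
n4 = ~a2
n5 = ~n4 = ~~a2
n7 = ~(n1 \/ n5) = ~((~(a2 \/ a1)) \/ ~~a2)
n8 = ~(n7 \/ n5) = ~((~((~(a2 \/ a1)) \/ ~~a2)) \/ ~~a2)
n9 = ~(n3 /\ n8) = ~((~(a1 /\ (~((~(a2 \/ a1)) \/ a2)))) /\ (~((~((~(a2 \/ a1)) \/ ~~a2)) \/ ~~a2)))
At a1=0, a2=0: circuit gives 0, formula gives 0.
At a1=0, a2=1: circuit gives 1, formula gives 1.
Agrees on all 4 inputs.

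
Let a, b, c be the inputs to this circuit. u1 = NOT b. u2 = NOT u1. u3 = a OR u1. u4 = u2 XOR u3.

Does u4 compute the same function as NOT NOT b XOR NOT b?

No

u1 = NOT b
u2 = NOT u1 = NOT NOT b
u3 = a OR u1 = a OR NOT b
u4 = u2 XOR u3 = NOT NOT b XOR (a OR NOT b)
At a=1, b=1, c=0: circuit gives 0, formula gives 1.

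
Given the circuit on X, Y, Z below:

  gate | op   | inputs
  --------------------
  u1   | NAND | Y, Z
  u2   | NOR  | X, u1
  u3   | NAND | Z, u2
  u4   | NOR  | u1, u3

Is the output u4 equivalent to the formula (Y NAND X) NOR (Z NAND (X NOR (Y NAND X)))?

No

u1 = Y NAND Z
u2 = X NOR u1 = X NOR (Y NAND Z)
u3 = Z NAND u2 = Z NAND (X NOR (Y NAND Z))
u4 = u1 NOR u3 = (Y NAND Z) NOR (Z NAND (X NOR (Y NAND Z)))
At X=0, Y=1, Z=1: circuit gives 1, formula gives 0.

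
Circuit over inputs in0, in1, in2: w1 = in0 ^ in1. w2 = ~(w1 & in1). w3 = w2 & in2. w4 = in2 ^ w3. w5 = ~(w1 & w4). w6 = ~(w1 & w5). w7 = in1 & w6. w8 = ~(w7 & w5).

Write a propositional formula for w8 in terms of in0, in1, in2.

~((in1 & (~((in0 ^ in1) & (~((in0 ^ in1) & (in2 ^ ((~((in0 ^ in1) & in1)) & in2))))))) & (~((in0 ^ in1) & (in2 ^ ((~((in0 ^ in1) & in1)) & in2)))))

w1 = in0 ^ in1
w2 = ~(w1 & in1) = ~((in0 ^ in1) & in1)
w3 = w2 & in2 = (~((in0 ^ in1) & in1)) & in2
w4 = in2 ^ w3 = in2 ^ ((~((in0 ^ in1) & in1)) & in2)
w5 = ~(w1 & w4) = ~((in0 ^ in1) & (in2 ^ ((~((in0 ^ in1) & in1)) & in2)))
w6 = ~(w1 & w5) = ~((in0 ^ in1) & (~((in0 ^ in1) & (in2 ^ ((~((in0 ^ in1) & in1)) & in2)))))
w7 = in1 & w6 = in1 & (~((in0 ^ in1) & (~((in0 ^ in1) & (in2 ^ ((~((in0 ^ in1) & in1)) & in2))))))
w8 = ~(w7 & w5) = ~((in1 & (~((in0 ^ in1) & (~((in0 ^ in1) & (in2 ^ ((~((in0 ^ in1) & in1)) & in2))))))) & (~((in0 ^ in1) & (in2 ^ ((~((in0 ^ in1) & in1)) & in2)))))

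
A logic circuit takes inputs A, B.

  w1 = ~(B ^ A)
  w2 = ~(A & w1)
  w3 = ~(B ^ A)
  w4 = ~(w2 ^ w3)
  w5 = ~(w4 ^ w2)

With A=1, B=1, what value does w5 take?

w1 = ~(1 ^ 1) = 1
w2 = ~(1 & 1) = 0
w3 = ~(1 ^ 1) = 1
w4 = ~(0 ^ 1) = 0
w5 = ~(0 ^ 0) = 1

1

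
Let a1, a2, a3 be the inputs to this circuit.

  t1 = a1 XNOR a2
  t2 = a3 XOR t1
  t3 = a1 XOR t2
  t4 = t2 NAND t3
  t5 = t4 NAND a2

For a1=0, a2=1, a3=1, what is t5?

1

t1 = 0 XNOR 1 = 0
t2 = 1 XOR 0 = 1
t3 = 0 XOR 1 = 1
t4 = 1 NAND 1 = 0
t5 = 0 NAND 1 = 1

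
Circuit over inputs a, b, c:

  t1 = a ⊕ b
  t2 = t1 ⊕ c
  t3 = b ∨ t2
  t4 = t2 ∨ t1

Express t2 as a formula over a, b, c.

(a ⊕ b) ⊕ c

t1 = a ⊕ b
t2 = t1 ⊕ c = (a ⊕ b) ⊕ c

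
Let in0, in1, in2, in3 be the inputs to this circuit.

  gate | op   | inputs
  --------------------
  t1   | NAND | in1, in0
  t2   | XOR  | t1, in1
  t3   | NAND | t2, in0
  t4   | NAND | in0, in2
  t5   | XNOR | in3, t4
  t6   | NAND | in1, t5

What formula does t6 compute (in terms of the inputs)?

in1 NAND (in3 XNOR (in0 NAND in2))

t4 = in0 NAND in2
t5 = in3 XNOR t4 = in3 XNOR (in0 NAND in2)
t6 = in1 NAND t5 = in1 NAND (in3 XNOR (in0 NAND in2))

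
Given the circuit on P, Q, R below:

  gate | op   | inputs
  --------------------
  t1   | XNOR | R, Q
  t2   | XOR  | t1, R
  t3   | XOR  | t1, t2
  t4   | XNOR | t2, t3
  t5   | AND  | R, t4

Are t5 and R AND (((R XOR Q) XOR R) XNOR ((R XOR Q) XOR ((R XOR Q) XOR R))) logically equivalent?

t1 = R XNOR Q
t2 = t1 XOR R = (R XNOR Q) XOR R
t3 = t1 XOR t2 = (R XNOR Q) XOR ((R XNOR Q) XOR R)
t4 = t2 XNOR t3 = ((R XNOR Q) XOR R) XNOR ((R XNOR Q) XOR ((R XNOR Q) XOR R))
t5 = R AND t4 = R AND (((R XNOR Q) XOR R) XNOR ((R XNOR Q) XOR ((R XNOR Q) XOR R)))
At P=0, Q=0, R=1: circuit gives 1, formula gives 0.

No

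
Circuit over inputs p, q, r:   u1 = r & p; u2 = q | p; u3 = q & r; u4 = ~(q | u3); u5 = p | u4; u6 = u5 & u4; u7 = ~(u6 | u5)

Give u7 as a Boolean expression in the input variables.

~(((p | (~(q | (q & r)))) & (~(q | (q & r)))) | (p | (~(q | (q & r)))))

u3 = q & r
u4 = ~(q | u3) = ~(q | (q & r))
u5 = p | u4 = p | (~(q | (q & r)))
u6 = u5 & u4 = (p | (~(q | (q & r)))) & (~(q | (q & r)))
u7 = ~(u6 | u5) = ~(((p | (~(q | (q & r)))) & (~(q | (q & r)))) | (p | (~(q | (q & r)))))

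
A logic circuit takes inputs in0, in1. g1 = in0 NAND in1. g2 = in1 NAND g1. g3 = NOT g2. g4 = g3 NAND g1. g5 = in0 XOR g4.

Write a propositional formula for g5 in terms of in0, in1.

in0 XOR (NOT (in1 NAND (in0 NAND in1)) NAND (in0 NAND in1))

g1 = in0 NAND in1
g2 = in1 NAND g1 = in1 NAND (in0 NAND in1)
g3 = NOT g2 = NOT (in1 NAND (in0 NAND in1))
g4 = g3 NAND g1 = NOT (in1 NAND (in0 NAND in1)) NAND (in0 NAND in1)
g5 = in0 XOR g4 = in0 XOR (NOT (in1 NAND (in0 NAND in1)) NAND (in0 NAND in1))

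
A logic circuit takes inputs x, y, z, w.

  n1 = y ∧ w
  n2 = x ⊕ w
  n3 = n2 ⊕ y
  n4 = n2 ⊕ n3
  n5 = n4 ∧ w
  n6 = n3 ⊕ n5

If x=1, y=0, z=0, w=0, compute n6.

1

n2 = 1 ⊕ 0 = 1
n3 = 1 ⊕ 0 = 1
n4 = 1 ⊕ 1 = 0
n5 = 0 ∧ 0 = 0
n6 = 1 ⊕ 0 = 1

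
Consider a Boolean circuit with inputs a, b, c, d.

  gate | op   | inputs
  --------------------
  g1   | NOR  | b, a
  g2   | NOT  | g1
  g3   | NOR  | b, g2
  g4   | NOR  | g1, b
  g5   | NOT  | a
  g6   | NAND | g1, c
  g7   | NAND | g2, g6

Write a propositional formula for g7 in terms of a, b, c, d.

g1 = b NOR a
g2 = NOT g1 = NOT (b NOR a)
g6 = g1 NAND c = (b NOR a) NAND c
g7 = g2 NAND g6 = NOT (b NOR a) NAND ((b NOR a) NAND c)

NOT (b NOR a) NAND ((b NOR a) NAND c)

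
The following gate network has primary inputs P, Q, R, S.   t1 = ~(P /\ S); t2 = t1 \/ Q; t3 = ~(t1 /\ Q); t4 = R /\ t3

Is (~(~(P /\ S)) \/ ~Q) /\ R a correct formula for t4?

t1 = ~(P /\ S)
t3 = ~(t1 /\ Q) = ~((~(P /\ S)) /\ Q)
t4 = R /\ t3 = R /\ (~((~(P /\ S)) /\ Q))
At P=0, Q=0, R=0, S=0: circuit gives 0, formula gives 0.
At P=0, Q=0, R=1, S=0: circuit gives 1, formula gives 1.
Agrees on all 16 inputs.

Yes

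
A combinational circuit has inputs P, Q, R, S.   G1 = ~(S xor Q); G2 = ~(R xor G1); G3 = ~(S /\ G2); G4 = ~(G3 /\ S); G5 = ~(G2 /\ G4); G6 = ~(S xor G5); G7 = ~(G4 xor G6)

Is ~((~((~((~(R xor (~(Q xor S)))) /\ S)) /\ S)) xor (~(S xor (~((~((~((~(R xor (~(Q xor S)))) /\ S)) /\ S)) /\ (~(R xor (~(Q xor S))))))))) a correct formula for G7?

G1 = ~(S xor Q)
G2 = ~(R xor G1) = ~(R xor (~(S xor Q)))
G3 = ~(S /\ G2) = ~(S /\ (~(R xor (~(S xor Q)))))
G4 = ~(G3 /\ S) = ~((~(S /\ (~(R xor (~(S xor Q)))))) /\ S)
G5 = ~(G2 /\ G4) = ~((~(R xor (~(S xor Q)))) /\ (~((~(S /\ (~(R xor (~(S xor Q)))))) /\ S)))
G6 = ~(S xor G5) = ~(S xor (~((~(R xor (~(S xor Q)))) /\ (~((~(S /\ (~(R xor (~(S xor Q)))))) /\ S)))))
G7 = ~(G4 xor G6) = ~((~((~(S /\ (~(R xor (~(S xor Q)))))) /\ S)) xor (~(S xor (~((~(R xor (~(S xor Q)))) /\ (~((~(S /\ (~(R xor (~(S xor Q)))))) /\ S)))))))
At P=0, Q=0, R=0, S=0: circuit gives 0, formula gives 0.
At P=0, Q=0, R=1, S=0: circuit gives 1, formula gives 1.
Agrees on all 16 inputs.

Yes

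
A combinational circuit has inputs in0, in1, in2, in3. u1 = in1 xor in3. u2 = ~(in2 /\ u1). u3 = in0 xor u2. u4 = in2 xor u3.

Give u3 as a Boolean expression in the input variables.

in0 xor (~(in2 /\ (in1 xor in3)))

u1 = in1 xor in3
u2 = ~(in2 /\ u1) = ~(in2 /\ (in1 xor in3))
u3 = in0 xor u2 = in0 xor (~(in2 /\ (in1 xor in3)))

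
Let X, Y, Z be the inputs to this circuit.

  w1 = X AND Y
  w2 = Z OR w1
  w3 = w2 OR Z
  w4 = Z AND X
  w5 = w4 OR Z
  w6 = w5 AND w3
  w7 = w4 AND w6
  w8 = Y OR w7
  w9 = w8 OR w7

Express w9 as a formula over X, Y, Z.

w1 = X AND Y
w2 = Z OR w1 = Z OR (X AND Y)
w3 = w2 OR Z = (Z OR (X AND Y)) OR Z
w4 = Z AND X
w5 = w4 OR Z = (Z AND X) OR Z
w6 = w5 AND w3 = ((Z AND X) OR Z) AND ((Z OR (X AND Y)) OR Z)
w7 = w4 AND w6 = (Z AND X) AND (((Z AND X) OR Z) AND ((Z OR (X AND Y)) OR Z))
w8 = Y OR w7 = Y OR ((Z AND X) AND (((Z AND X) OR Z) AND ((Z OR (X AND Y)) OR Z)))
w9 = w8 OR w7 = (Y OR ((Z AND X) AND (((Z AND X) OR Z) AND ((Z OR (X AND Y)) OR Z)))) OR ((Z AND X) AND (((Z AND X) OR Z) AND ((Z OR (X AND Y)) OR Z)))

(Y OR ((Z AND X) AND (((Z AND X) OR Z) AND ((Z OR (X AND Y)) OR Z)))) OR ((Z AND X) AND (((Z AND X) OR Z) AND ((Z OR (X AND Y)) OR Z)))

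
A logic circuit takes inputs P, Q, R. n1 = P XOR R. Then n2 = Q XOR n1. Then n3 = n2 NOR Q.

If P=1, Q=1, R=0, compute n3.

0

n1 = 1 XOR 0 = 1
n2 = 1 XOR 1 = 0
n3 = 0 NOR 1 = 0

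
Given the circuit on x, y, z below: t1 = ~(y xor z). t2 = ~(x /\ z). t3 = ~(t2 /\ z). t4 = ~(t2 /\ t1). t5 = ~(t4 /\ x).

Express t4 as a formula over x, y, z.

t1 = ~(y xor z)
t2 = ~(x /\ z)
t4 = ~(t2 /\ t1) = ~((~(x /\ z)) /\ (~(y xor z)))

~((~(x /\ z)) /\ (~(y xor z)))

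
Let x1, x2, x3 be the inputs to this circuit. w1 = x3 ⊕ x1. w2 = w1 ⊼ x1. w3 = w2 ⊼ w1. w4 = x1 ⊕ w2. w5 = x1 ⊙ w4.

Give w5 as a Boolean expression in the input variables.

w1 = x3 ⊕ x1
w2 = w1 ⊼ x1 = (x3 ⊕ x1) ⊼ x1
w4 = x1 ⊕ w2 = x1 ⊕ ((x3 ⊕ x1) ⊼ x1)
w5 = x1 ⊙ w4 = x1 ⊙ (x1 ⊕ ((x3 ⊕ x1) ⊼ x1))

x1 ⊙ (x1 ⊕ ((x3 ⊕ x1) ⊼ x1))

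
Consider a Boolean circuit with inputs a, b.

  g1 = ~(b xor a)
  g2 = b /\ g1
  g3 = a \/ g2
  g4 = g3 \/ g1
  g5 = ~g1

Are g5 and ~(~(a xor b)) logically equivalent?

Yes

g1 = ~(b xor a)
g5 = ~g1 = ~(~(b xor a))
At a=0, b=0: circuit gives 0, formula gives 0.
At a=0, b=1: circuit gives 1, formula gives 1.
Agrees on all 4 inputs.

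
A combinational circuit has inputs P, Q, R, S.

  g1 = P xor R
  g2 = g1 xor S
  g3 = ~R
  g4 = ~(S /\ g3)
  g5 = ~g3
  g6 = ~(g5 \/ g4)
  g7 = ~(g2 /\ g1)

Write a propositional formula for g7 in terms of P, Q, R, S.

~(((P xor R) xor S) /\ (P xor R))

g1 = P xor R
g2 = g1 xor S = (P xor R) xor S
g7 = ~(g2 /\ g1) = ~(((P xor R) xor S) /\ (P xor R))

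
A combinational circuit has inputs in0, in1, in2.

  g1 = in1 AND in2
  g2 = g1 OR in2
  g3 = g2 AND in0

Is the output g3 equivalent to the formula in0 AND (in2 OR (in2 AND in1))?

Yes

g1 = in1 AND in2
g2 = g1 OR in2 = (in1 AND in2) OR in2
g3 = g2 AND in0 = ((in1 AND in2) OR in2) AND in0
At in0=0, in1=0, in2=0: circuit gives 0, formula gives 0.
At in0=1, in1=0, in2=1: circuit gives 1, formula gives 1.
Agrees on all 8 inputs.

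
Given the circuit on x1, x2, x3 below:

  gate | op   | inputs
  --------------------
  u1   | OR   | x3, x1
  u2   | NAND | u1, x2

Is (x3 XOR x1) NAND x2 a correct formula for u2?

No

u1 = x3 OR x1
u2 = u1 NAND x2 = (x3 OR x1) NAND x2
At x1=1, x2=1, x3=1: circuit gives 0, formula gives 1.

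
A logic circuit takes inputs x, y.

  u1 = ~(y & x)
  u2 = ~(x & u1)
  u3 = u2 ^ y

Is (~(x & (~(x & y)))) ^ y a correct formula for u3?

Yes

u1 = ~(y & x)
u2 = ~(x & u1) = ~(x & (~(y & x)))
u3 = u2 ^ y = (~(x & (~(y & x)))) ^ y
At x=0, y=1: circuit gives 0, formula gives 0.
At x=0, y=0: circuit gives 1, formula gives 1.
Agrees on all 4 inputs.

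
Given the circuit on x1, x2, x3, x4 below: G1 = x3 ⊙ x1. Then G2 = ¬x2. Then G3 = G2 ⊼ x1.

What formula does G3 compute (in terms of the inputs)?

¬x2 ⊼ x1

G2 = ¬x2
G3 = G2 ⊼ x1 = ¬x2 ⊼ x1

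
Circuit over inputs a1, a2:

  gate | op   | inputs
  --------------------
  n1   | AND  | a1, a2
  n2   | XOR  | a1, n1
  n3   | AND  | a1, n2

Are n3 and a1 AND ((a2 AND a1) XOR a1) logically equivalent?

Yes

n1 = a1 AND a2
n2 = a1 XOR n1 = a1 XOR (a1 AND a2)
n3 = a1 AND n2 = a1 AND (a1 XOR (a1 AND a2))
At a1=0, a2=0: circuit gives 0, formula gives 0.
At a1=1, a2=0: circuit gives 1, formula gives 1.
Agrees on all 4 inputs.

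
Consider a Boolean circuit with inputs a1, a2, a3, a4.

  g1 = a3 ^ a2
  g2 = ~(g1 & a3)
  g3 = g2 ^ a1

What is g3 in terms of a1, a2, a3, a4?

g1 = a3 ^ a2
g2 = ~(g1 & a3) = ~((a3 ^ a2) & a3)
g3 = g2 ^ a1 = (~((a3 ^ a2) & a3)) ^ a1

(~((a3 ^ a2) & a3)) ^ a1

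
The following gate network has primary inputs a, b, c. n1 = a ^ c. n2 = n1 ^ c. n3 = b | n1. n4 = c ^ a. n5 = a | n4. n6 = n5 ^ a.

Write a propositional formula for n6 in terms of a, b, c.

n4 = c ^ a
n5 = a | n4 = a | (c ^ a)
n6 = n5 ^ a = (a | (c ^ a)) ^ a

(a | (c ^ a)) ^ a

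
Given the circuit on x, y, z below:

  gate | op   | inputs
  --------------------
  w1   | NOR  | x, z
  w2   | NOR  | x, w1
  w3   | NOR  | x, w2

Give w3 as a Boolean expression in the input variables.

x NOR (x NOR (x NOR z))

w1 = x NOR z
w2 = x NOR w1 = x NOR (x NOR z)
w3 = x NOR w2 = x NOR (x NOR (x NOR z))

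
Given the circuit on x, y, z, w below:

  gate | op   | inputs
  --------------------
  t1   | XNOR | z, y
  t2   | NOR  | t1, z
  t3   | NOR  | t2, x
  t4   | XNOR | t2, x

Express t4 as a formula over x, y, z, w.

t1 = z XNOR y
t2 = t1 NOR z = (z XNOR y) NOR z
t4 = t2 XNOR x = ((z XNOR y) NOR z) XNOR x

((z XNOR y) NOR z) XNOR x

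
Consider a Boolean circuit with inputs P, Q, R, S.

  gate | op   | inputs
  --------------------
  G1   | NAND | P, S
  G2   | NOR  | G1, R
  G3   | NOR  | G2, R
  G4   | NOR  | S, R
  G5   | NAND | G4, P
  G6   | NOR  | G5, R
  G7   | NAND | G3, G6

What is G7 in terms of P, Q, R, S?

G1 = P NAND S
G2 = G1 NOR R = (P NAND S) NOR R
G3 = G2 NOR R = ((P NAND S) NOR R) NOR R
G4 = S NOR R
G5 = G4 NAND P = (S NOR R) NAND P
G6 = G5 NOR R = ((S NOR R) NAND P) NOR R
G7 = G3 NAND G6 = (((P NAND S) NOR R) NOR R) NAND (((S NOR R) NAND P) NOR R)

(((P NAND S) NOR R) NOR R) NAND (((S NOR R) NAND P) NOR R)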